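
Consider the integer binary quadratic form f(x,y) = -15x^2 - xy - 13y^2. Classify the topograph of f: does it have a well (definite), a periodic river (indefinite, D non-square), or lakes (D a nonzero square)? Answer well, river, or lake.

D = b²−4ac = (-1)² − 4·(-15)·(-13) = -779
D < 0 ⇒ definite ⇒ every region one sign ⇒ single well

well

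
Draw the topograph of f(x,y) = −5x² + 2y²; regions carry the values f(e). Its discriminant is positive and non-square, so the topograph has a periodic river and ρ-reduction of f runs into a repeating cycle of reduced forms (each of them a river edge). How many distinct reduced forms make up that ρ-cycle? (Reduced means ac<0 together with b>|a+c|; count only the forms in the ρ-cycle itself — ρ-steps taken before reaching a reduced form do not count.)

D = 40, ⌊√D⌋ = 6
descent: ρ → (2,4,-3)  [lands on river]
river: ρ → (-3,2,3)
river: ρ → (3,4,-2)
river: ρ → (-2,4,3)
river: ρ → (3,2,-3)
river: ρ → (-3,4,2)
ρ-cycle length = 6 (tail of 1 descent step not counted)

6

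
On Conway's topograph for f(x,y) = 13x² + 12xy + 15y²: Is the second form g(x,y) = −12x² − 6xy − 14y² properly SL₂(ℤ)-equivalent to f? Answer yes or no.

D₁ = -636, D₂ = -636
f: reduced (well bottom): (13,12,15) with a≤c, −a<b≤a
g is negative-definite; reduce −g:
−g: reduced (well bottom): (12,6,14) with a≤c, −a<b≤a
flip sign back: reduced form of g is (-12,-6,-14)
reduced forms (13, 12, 15) vs (-12, -6, -14) ⇒ inequivalent

no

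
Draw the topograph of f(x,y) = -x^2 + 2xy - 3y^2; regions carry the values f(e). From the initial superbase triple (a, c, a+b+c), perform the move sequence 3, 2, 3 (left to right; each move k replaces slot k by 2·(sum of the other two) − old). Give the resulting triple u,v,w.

start (-1,-3,-2) = (f(1,0),f(0,1),f(1,1))
replace slot 3: 2·((-1)+(-3)) − (-2) = -6 → (-1,-3,-6)
replace slot 2: 2·((-1)+(-6)) − (-3) = -11 → (-1,-11,-6)
replace slot 3: 2·((-1)+(-11)) − (-6) = -18 → (-1,-11,-18)

-1,-11,-18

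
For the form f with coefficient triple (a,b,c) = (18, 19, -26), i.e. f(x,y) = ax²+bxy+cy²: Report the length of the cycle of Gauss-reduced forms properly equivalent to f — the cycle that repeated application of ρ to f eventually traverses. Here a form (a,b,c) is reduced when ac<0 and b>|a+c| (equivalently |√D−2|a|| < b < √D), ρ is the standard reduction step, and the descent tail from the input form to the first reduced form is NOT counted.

D = 2233, ⌊√D⌋ = 47
river: ρ → (-26,33,11)
river: ρ → (11,33,-26)
river: ρ → (-26,19,18)
river: ρ → (18,17,-27)
river: ρ → (-27,37,8)
river: ρ → (8,43,-12)
river: ρ → (-12,29,29)
river: ρ → (29,29,-12)
river: ρ → (-12,43,8)
river: ρ → (8,37,-27)
river: ρ → (-27,17,18)
river: ρ → (18,19,-26)
ρ-cycle length = 12 (tail of 0 descent steps not counted)

12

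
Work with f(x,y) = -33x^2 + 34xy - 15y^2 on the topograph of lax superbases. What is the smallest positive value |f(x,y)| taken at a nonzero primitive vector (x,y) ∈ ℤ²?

translate: b→32 (≡-34 mod 66), so (33,-34,15)→(33,32,14)
flip: (33,32,14)→(14,-32,33)
translate: b→-4 (≡-32 mod 28), so (14,-32,33)→(14,-4,15)
reduced (well bottom): (14,-4,15) with a≤c, −a<b≤a
well minimum |f| = |-14| = 14 (negative-definite)

14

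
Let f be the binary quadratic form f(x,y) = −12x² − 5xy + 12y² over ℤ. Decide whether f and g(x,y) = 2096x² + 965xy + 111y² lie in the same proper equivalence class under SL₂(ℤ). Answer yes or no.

D₁ = 601, D₂ = 601
river cycle of f (length 66): (12, 5, -12), (-12, 19, 5), (5, 21, -8), (-8, 11, 15), (15, 19, -4), (-4, 21, 10), (10, 19, -6), (-6, 17, 13), (13, 9, -10), (-10, 11, 12), … (56 more)
river cycle of g (length 66): (12, 5, -12), (-12, 19, 5), (5, 21, -8), (-8, 11, 15), (15, 19, -4), (-4, 21, 10), (10, 19, -6), (-6, 17, 13), (13, 9, -10), (-10, 11, 12), … (56 more)
cycles coincide ⇒ equivalent

yes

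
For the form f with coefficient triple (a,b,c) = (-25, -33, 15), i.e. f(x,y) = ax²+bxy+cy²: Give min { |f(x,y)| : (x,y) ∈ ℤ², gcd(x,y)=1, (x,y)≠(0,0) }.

descent: ρ → (15,33,-25)  [lands on river]
river: ρ → (-25,17,23)
river: ρ → (23,29,-19)
river: ρ → (-19,47,5)
river: ρ → (5,43,-37)
river: ρ → (-37,31,11)
river: ρ → (11,35,-31)
river: ρ → (-31,27,15)
closes: descent 1, river 8
min |a| on river = 5

5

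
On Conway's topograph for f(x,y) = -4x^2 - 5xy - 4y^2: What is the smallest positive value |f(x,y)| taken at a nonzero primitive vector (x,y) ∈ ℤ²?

translate: b→-3 (≡5 mod 8), so (4,5,4)→(4,-3,3)
flip: (4,-3,3)→(3,3,4)
reduced (well bottom): (3,3,4) with a≤c, −a<b≤a
well minimum |f| = |-3| = 3 (negative-definite)

3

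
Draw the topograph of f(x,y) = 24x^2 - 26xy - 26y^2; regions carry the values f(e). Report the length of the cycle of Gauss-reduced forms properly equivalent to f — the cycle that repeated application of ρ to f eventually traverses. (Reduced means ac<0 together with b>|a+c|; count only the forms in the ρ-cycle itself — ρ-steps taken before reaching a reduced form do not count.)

D = 3172, ⌊√D⌋ = 56
descent: ρ → (-26,26,24)  [lands on river]
river: ρ → (24,22,-28)
river: ρ → (-28,34,18)
river: ρ → (18,38,-24)
river: ρ → (-24,10,32)
river: ρ → (32,54,-2)
river: ρ → (-2,54,32)
river: ρ → (32,10,-24)
river: ρ → (-24,38,18)
river: ρ → (18,34,-28)
river: ρ → (-28,22,24)
river: ρ → (24,26,-26)
ρ-cycle length = 12 (tail of 1 descent step not counted)

12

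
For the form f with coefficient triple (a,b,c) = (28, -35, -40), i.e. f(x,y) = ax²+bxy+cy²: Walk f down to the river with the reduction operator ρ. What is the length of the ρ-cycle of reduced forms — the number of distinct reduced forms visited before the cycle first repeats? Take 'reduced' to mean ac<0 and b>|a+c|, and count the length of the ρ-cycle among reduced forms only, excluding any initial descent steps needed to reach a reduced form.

D = 5705, ⌊√D⌋ = 75
descent: ρ → (-40,35,28)  [lands on river]
river: ρ → (28,21,-47)
river: ρ → (-47,73,2)
river: ρ → (2,75,-10)
river: ρ → (-10,65,37)
river: ρ → (37,9,-38)
river: ρ → (-38,67,8)
river: ρ → (8,61,-62)
river: ρ → (-62,63,7)
river: ρ → (7,63,-62)
river: ρ → (-62,61,8)
river: ρ → (8,67,-38)
river: ρ → (-38,9,37)
river: ρ → (37,65,-10)
river: ρ → (-10,75,2)
river: ρ → (2,73,-47)
river: ρ → (-47,21,28)
river: ρ → (28,35,-40)
river: ρ → (-40,45,23)
river: ρ → (23,47,-38)
river: ρ → (-38,29,32)
river: ρ → (32,35,-35)
river: ρ → (-35,35,32)
river: ρ → (32,29,-38)
river: ρ → (-38,47,23)
river: ρ → (23,45,-40)
ρ-cycle length = 26 (tail of 1 descent step not counted)

26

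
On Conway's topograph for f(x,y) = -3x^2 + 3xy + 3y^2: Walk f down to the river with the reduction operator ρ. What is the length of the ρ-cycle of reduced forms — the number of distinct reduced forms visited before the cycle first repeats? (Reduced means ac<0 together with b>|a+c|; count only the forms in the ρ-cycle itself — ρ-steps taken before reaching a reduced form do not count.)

D = 45, ⌊√D⌋ = 6
river: ρ → (3,3,-3)
river: ρ → (-3,3,3)
ρ-cycle length = 2 (tail of 0 descent steps not counted)

2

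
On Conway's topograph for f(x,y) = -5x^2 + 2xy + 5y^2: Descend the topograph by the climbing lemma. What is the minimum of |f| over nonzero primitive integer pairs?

river: ρ → (5,8,-2)
river: ρ → (-2,8,5)
river: ρ → (5,2,-5)
river: ρ → (-5,8,2)
river: ρ → (2,8,-5)
river: ρ → (-5,2,5)
closes: descent 0, river 6
min |a| on river = 2

2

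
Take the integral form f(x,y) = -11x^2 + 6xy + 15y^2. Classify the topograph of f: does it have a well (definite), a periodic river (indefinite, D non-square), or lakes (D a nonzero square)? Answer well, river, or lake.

D = b²−4ac = 6² − 4·(-11)·15 = 696
D > 0 non-square ⇒ indefinite ⇒ periodic river

river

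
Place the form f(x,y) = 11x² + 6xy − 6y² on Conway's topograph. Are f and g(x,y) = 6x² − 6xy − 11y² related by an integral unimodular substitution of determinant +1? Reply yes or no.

D₁ = 300, D₂ = 300
river cycle of f (length 4): (-6, 6, 11), (11, 16, -1), (-1, 16, 11), (11, 6, -6)
river cycle of g (length 4): (-11, 6, 6), (6, 6, -11), (-11, 16, 1), (1, 16, -11)
cycles differ ⇒ inequivalent

no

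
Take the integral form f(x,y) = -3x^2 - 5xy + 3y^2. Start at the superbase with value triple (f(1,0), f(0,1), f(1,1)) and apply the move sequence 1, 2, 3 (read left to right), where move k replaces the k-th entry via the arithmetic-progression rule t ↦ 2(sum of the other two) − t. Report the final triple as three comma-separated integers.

start (-3,3,-5) = (f(1,0),f(0,1),f(1,1))
replace slot 1: 2·(3+(-5)) − (-3) = -1 → (-1,3,-5)
replace slot 2: 2·((-1)+(-5)) − 3 = -15 → (-1,-15,-5)
replace slot 3: 2·((-1)+(-15)) − (-5) = -27 → (-1,-15,-27)

-1,-15,-27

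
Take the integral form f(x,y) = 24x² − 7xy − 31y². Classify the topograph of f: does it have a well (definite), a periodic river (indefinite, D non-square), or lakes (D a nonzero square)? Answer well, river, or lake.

D = b²−4ac = (-7)² − 4·24·(-31) = 3025
D = 55² is a perfect square ⇒ form factors over ℤ ⇒ lakes

lake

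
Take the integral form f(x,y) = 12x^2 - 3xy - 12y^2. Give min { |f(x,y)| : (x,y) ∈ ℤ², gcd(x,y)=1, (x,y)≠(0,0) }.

descent: ρ → (-12,3,12)  [lands on river]
river: ρ → (12,21,-3)
river: ρ → (-3,21,12)
river: ρ → (12,3,-12)
river: ρ → (-12,21,3)
river: ρ → (3,21,-12)
closes: descent 1, river 6
min |a| on river = 3

3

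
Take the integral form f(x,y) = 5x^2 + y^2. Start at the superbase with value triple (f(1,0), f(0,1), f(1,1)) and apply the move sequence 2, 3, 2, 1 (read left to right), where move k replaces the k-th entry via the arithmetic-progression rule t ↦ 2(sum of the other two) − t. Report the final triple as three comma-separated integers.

start (5,1,6) = (f(1,0),f(0,1),f(1,1))
replace slot 2: 2·(5+6) − 1 = 21 → (5,21,6)
replace slot 3: 2·(5+21) − 6 = 46 → (5,21,46)
replace slot 2: 2·(5+46) − 21 = 81 → (5,81,46)
replace slot 1: 2·(81+46) − 5 = 249 → (249,81,46)

249,81,46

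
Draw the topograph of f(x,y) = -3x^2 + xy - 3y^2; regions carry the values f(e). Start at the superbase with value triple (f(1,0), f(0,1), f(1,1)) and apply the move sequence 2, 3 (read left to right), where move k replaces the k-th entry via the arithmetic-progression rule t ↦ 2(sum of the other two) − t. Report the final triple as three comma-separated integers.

start (-3,-3,-5) = (f(1,0),f(0,1),f(1,1))
replace slot 2: 2·((-3)+(-5)) − (-3) = -13 → (-3,-13,-5)
replace slot 3: 2·((-3)+(-13)) − (-5) = -27 → (-3,-13,-27)

-3,-13,-27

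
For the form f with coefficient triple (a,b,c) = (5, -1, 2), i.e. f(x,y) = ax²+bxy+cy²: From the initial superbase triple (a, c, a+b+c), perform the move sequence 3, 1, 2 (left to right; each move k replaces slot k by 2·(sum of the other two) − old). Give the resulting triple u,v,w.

start (5,2,6) = (f(1,0),f(0,1),f(1,1))
replace slot 3: 2·(5+2) − 6 = 8 → (5,2,8)
replace slot 1: 2·(2+8) − 5 = 15 → (15,2,8)
replace slot 2: 2·(15+8) − 2 = 44 → (15,44,8)

15,44,8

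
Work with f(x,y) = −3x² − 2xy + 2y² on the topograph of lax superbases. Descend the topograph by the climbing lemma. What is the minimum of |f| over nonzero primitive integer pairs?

descent: ρ → (2,2,-3)  [lands on river]
river: ρ → (-3,4,1)
river: ρ → (1,4,-3)
river: ρ → (-3,2,2)
closes: descent 1, river 4
min |a| on river = 1

1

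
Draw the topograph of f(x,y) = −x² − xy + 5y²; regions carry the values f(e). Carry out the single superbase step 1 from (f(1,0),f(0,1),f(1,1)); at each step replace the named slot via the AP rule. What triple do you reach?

start (-1,5,3) = (f(1,0),f(0,1),f(1,1))
replace slot 1: 2·(5+3) − (-1) = 17 → (17,5,3)

17,5,3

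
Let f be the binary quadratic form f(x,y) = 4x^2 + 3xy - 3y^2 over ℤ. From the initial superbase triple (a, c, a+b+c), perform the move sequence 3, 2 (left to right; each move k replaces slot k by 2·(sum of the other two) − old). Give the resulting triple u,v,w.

start (4,-3,4) = (f(1,0),f(0,1),f(1,1))
replace slot 3: 2·(4+(-3)) − 4 = -2 → (4,-3,-2)
replace slot 2: 2·(4+(-2)) − (-3) = 7 → (4,7,-2)

4,7,-2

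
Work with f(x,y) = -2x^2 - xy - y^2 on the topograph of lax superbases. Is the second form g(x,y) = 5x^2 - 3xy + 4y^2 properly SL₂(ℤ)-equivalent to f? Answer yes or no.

D₁ = -7, D₂ = -71
discriminants differ ⇒ not SL₂(ℤ)-equivalent

no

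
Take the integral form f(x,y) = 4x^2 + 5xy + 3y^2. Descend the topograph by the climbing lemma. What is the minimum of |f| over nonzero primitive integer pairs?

translate: b→-3 (≡5 mod 8), so (4,5,3)→(4,-3,2)
flip: (4,-3,2)→(2,3,4)
translate: b→-1 (≡3 mod 4), so (2,3,4)→(2,-1,3)
reduced (well bottom): (2,-1,3) with a≤c, −a<b≤a
well minimum = a = 2

2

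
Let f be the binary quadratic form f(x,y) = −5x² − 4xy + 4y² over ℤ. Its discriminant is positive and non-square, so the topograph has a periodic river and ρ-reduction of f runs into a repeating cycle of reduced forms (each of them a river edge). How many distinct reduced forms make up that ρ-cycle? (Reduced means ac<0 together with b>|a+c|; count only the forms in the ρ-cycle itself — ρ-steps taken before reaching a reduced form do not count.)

D = 96, ⌊√D⌋ = 9
descent: ρ → (4,4,-5)  [lands on river]
river: ρ → (-5,6,3)
river: ρ → (3,6,-5)
river: ρ → (-5,4,4)
ρ-cycle length = 4 (tail of 1 descent step not counted)

4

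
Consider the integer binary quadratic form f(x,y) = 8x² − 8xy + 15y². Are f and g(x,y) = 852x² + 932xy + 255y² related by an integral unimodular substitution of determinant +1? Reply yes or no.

D₁ = -416, D₂ = -416
f: translate: b→8 (≡-8 mod 16), so (8,-8,15)→(8,8,15)
f: reduced (well bottom): (8,8,15) with a≤c, −a<b≤a
g: translate: b→-772 (≡932 mod 1704), so (852,932,255)→(852,-772,175)
g: flip: (852,-772,175)→(175,772,852)
g: translate: b→72 (≡772 mod 350), so (175,772,852)→(175,72,8)
g: flip: (175,72,8)→(8,-72,175)
g: translate: b→8 (≡-72 mod 16), so (8,-72,175)→(8,8,15)
g: reduced (well bottom): (8,8,15) with a≤c, −a<b≤a
reduced forms (8, 8, 15) vs (8, 8, 15) ⇒ equivalent

yes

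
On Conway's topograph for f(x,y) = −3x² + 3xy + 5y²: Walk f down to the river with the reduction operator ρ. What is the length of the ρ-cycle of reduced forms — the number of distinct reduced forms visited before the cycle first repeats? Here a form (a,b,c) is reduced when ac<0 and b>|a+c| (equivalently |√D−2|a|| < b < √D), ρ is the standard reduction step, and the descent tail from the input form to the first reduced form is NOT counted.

D = 69, ⌊√D⌋ = 8
river: ρ → (5,7,-1)
river: ρ → (-1,7,5)
river: ρ → (5,3,-3)
river: ρ → (-3,3,5)
ρ-cycle length = 4 (tail of 0 descent steps not counted)

4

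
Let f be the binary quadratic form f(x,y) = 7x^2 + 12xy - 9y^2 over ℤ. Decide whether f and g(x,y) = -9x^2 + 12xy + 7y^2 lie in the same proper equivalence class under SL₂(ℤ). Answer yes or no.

D₁ = 396, D₂ = 396
river cycle of f (length 4): (-9, 6, 10), (10, 14, -5), (-5, 16, 7), (7, 12, -9)
river cycle of g (length 4): (7, 16, -5), (-5, 14, 10), (10, 6, -9), (-9, 12, 7)
cycles differ ⇒ inequivalent

no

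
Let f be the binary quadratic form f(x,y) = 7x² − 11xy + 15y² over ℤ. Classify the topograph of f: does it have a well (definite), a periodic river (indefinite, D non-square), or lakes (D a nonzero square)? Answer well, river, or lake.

D = b²−4ac = (-11)² − 4·7·15 = -299
D < 0 ⇒ definite ⇒ every region one sign ⇒ single well

well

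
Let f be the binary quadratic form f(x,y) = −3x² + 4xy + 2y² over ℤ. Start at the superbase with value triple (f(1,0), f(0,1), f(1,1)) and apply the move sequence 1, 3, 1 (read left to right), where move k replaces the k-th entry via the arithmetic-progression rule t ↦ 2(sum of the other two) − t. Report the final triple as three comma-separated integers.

start (-3,2,3) = (f(1,0),f(0,1),f(1,1))
replace slot 1: 2·(2+3) − (-3) = 13 → (13,2,3)
replace slot 3: 2·(13+2) − 3 = 27 → (13,2,27)
replace slot 1: 2·(2+27) − 13 = 45 → (45,2,27)

45,2,27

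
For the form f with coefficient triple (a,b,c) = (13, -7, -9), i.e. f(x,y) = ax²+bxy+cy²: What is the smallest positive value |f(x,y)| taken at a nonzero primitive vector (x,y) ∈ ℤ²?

descent: ρ → (-9,7,13)  [lands on river]
river: ρ → (13,19,-3)
river: ρ → (-3,17,19)
river: ρ → (19,21,-1)
river: ρ → (-1,21,19)
river: ρ → (19,17,-3)
river: ρ → (-3,19,13)
river: ρ → (13,7,-9)
river: ρ → (-9,11,11)
river: ρ → (11,11,-9)
closes: descent 1, river 10
min |a| on river = 1

1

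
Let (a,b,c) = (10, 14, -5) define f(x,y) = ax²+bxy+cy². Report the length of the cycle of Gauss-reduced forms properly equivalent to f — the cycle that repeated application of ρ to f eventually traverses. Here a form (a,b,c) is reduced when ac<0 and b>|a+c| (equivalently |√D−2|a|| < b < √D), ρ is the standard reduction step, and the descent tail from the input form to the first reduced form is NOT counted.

D = 396, ⌊√D⌋ = 19
river: ρ → (-5,16,7)
river: ρ → (7,12,-9)
river: ρ → (-9,6,10)
river: ρ → (10,14,-5)
ρ-cycle length = 4 (tail of 0 descent steps not counted)

4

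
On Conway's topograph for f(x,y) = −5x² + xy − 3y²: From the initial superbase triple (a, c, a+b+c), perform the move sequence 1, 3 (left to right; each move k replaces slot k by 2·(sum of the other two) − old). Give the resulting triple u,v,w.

start (-5,-3,-7) = (f(1,0),f(0,1),f(1,1))
replace slot 1: 2·((-3)+(-7)) − (-5) = -15 → (-15,-3,-7)
replace slot 3: 2·((-15)+(-3)) − (-7) = -29 → (-15,-3,-29)

-15,-3,-29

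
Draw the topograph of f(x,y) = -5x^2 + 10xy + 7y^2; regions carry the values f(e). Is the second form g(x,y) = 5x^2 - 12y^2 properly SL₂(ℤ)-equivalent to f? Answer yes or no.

D₁ = 240, D₂ = 240
river cycle of f (length 6): (7, 4, -8), (-8, 12, 3), (3, 12, -8), (-8, 4, 7), (7, 10, -5), (-5, 10, 7)
river cycle of g (length 6): (5, 10, -7), (-7, 4, 8), (8, 12, -3), (-3, 12, 8), (8, 4, -7), (-7, 10, 5)
cycles differ ⇒ inequivalent

no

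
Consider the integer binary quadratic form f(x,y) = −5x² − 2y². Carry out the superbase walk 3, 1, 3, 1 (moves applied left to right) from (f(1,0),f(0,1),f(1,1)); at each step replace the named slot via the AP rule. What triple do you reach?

start (-5,-2,-7) = (f(1,0),f(0,1),f(1,1))
replace slot 3: 2·((-5)+(-2)) − (-7) = -7 → (-5,-2,-7)
replace slot 1: 2·((-2)+(-7)) − (-5) = -13 → (-13,-2,-7)
replace slot 3: 2·((-13)+(-2)) − (-7) = -23 → (-13,-2,-23)
replace slot 1: 2·((-2)+(-23)) − (-13) = -37 → (-37,-2,-23)

-37,-2,-23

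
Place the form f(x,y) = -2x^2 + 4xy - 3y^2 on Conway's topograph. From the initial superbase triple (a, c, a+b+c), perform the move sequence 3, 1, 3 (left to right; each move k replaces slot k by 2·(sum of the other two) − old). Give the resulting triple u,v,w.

start (-2,-3,-1) = (f(1,0),f(0,1),f(1,1))
replace slot 3: 2·((-2)+(-3)) − (-1) = -9 → (-2,-3,-9)
replace slot 1: 2·((-3)+(-9)) − (-2) = -22 → (-22,-3,-9)
replace slot 3: 2·((-22)+(-3)) − (-9) = -41 → (-22,-3,-41)

-22,-3,-41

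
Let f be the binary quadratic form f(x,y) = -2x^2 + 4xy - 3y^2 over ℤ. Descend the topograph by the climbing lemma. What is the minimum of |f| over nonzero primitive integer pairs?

translate: b→0 (≡-4 mod 4), so (2,-4,3)→(2,0,1)
flip: (2,0,1)→(1,0,2)
reduced (well bottom): (1,0,2) with a≤c, −a<b≤a
well minimum |f| = |-1| = 1 (negative-definite)

1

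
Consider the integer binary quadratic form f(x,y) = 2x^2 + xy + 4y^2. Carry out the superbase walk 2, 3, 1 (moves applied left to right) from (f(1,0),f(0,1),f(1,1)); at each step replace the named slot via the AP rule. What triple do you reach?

start (2,4,7) = (f(1,0),f(0,1),f(1,1))
replace slot 2: 2·(2+7) − 4 = 14 → (2,14,7)
replace slot 3: 2·(2+14) − 7 = 25 → (2,14,25)
replace slot 1: 2·(14+25) − 2 = 76 → (76,14,25)

76,14,25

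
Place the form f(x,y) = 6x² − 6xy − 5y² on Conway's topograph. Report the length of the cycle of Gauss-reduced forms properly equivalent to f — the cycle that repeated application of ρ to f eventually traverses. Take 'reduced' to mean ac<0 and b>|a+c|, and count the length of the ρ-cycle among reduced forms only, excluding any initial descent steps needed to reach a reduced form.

D = 156, ⌊√D⌋ = 12
descent: ρ → (-5,6,6)  [lands on river]
river: ρ → (6,6,-5)
river: ρ → (-5,4,7)
river: ρ → (7,10,-2)
river: ρ → (-2,10,7)
river: ρ → (7,4,-5)
ρ-cycle length = 6 (tail of 1 descent step not counted)

6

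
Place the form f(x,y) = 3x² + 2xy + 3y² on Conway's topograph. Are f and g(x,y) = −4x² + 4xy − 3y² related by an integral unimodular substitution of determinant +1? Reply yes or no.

D₁ = -32, D₂ = -32
f: reduced (well bottom): (3,2,3) with a≤c, −a<b≤a
g is negative-definite; reduce −g:
−g: translate: b→4 (≡-4 mod 8), so (4,-4,3)→(4,4,3)
−g: flip: (4,4,3)→(3,-4,4)
−g: translate: b→2 (≡-4 mod 6), so (3,-4,4)→(3,2,3)
−g: reduced (well bottom): (3,2,3) with a≤c, −a<b≤a
flip sign back: reduced form of g is (-3,-2,-3)
reduced forms (3, 2, 3) vs (-3, -2, -3) ⇒ inequivalent

no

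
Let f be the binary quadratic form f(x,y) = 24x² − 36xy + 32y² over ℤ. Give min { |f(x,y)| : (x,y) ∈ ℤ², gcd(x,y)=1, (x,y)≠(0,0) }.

translate: b→12 (≡-36 mod 48), so (24,-36,32)→(24,12,20)
flip: (24,12,20)→(20,-12,24)
reduced (well bottom): (20,-12,24) with a≤c, −a<b≤a
well minimum = a = 20

20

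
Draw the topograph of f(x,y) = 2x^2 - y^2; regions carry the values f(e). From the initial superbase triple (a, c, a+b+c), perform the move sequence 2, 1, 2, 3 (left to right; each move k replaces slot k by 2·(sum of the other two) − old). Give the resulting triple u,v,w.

start (2,-1,1) = (f(1,0),f(0,1),f(1,1))
replace slot 2: 2·(2+1) − (-1) = 7 → (2,7,1)
replace slot 1: 2·(7+1) − 2 = 14 → (14,7,1)
replace slot 2: 2·(14+1) − 7 = 23 → (14,23,1)
replace slot 3: 2·(14+23) − 1 = 73 → (14,23,73)

14,23,73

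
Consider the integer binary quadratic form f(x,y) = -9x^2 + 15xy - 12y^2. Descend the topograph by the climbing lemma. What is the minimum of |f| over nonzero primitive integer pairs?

translate: b→3 (≡-15 mod 18), so (9,-15,12)→(9,3,6)
flip: (9,3,6)→(6,-3,9)
reduced (well bottom): (6,-3,9) with a≤c, −a<b≤a
well minimum |f| = |-6| = 6 (negative-definite)

6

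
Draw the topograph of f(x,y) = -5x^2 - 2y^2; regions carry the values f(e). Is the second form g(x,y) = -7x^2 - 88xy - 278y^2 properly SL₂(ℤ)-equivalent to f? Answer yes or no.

D₁ = -40, D₂ = -40
f is negative-definite; reduce −f:
−f: flip: (5,0,2)→(2,0,5)
−f: reduced (well bottom): (2,0,5) with a≤c, −a<b≤a
flip sign back: reduced form of f is (-2,0,-5)
g is negative-definite; reduce −g:
−g: translate: b→4 (≡88 mod 14), so (7,88,278)→(7,4,2)
−g: flip: (7,4,2)→(2,-4,7)
−g: translate: b→0 (≡-4 mod 4), so (2,-4,7)→(2,0,5)
−g: reduced (well bottom): (2,0,5) with a≤c, −a<b≤a
flip sign back: reduced form of g is (-2,0,-5)
reduced forms (-2, 0, -5) vs (-2, 0, -5) ⇒ equivalent

yes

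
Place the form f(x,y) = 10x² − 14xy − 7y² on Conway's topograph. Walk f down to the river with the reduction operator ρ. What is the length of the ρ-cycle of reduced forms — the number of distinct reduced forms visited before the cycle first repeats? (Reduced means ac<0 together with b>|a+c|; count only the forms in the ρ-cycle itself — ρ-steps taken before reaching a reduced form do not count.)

D = 476, ⌊√D⌋ = 21
descent: ρ → (-7,14,10)  [lands on river]
river: ρ → (10,6,-11)
river: ρ → (-11,16,5)
river: ρ → (5,14,-14)
river: ρ → (-14,14,5)
river: ρ → (5,16,-11)
river: ρ → (-11,6,10)
river: ρ → (10,14,-7)
ρ-cycle length = 8 (tail of 1 descent step not counted)

8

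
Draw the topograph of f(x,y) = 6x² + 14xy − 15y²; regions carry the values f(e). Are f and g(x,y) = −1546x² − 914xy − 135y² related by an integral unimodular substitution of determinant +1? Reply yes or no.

D₁ = 556, D₂ = 556
river cycle of f (length 18): (-15, 16, 5), (5, 14, -18), (-18, 22, 1), (1, 22, -18), (-18, 14, 5), (5, 16, -15), (-15, 14, 6), (6, 22, -3), (-3, 20, 13), (13, 6, -10), … (8 more)
river cycle of g (length 18): (6, 14, -15), (-15, 16, 5), (5, 14, -18), (-18, 22, 1), (1, 22, -18), (-18, 14, 5), (5, 16, -15), (-15, 14, 6), (6, 22, -3), (-3, 20, 13), … (8 more)
cycles coincide ⇒ equivalent

yes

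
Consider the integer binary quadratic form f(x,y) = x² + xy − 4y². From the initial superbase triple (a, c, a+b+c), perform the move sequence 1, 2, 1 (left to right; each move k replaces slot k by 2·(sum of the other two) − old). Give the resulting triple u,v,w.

start (1,-4,-2) = (f(1,0),f(0,1),f(1,1))
replace slot 1: 2·((-4)+(-2)) − 1 = -13 → (-13,-4,-2)
replace slot 2: 2·((-13)+(-2)) − (-4) = -26 → (-13,-26,-2)
replace slot 1: 2·((-26)+(-2)) − (-13) = -43 → (-43,-26,-2)

-43,-26,-2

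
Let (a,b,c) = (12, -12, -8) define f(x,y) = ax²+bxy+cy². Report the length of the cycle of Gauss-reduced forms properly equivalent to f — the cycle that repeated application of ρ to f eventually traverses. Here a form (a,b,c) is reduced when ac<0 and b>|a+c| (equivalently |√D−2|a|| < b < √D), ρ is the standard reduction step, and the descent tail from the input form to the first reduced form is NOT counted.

D = 528, ⌊√D⌋ = 22
descent: ρ → (-8,12,12)  [lands on river]
river: ρ → (12,12,-8)
river: ρ → (-8,20,4)
river: ρ → (4,20,-8)
ρ-cycle length = 4 (tail of 1 descent step not counted)

4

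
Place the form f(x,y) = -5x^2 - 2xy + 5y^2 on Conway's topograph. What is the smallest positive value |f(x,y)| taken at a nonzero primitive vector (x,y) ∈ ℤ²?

descent: ρ → (5,2,-5)  [lands on river]
river: ρ → (-5,8,2)
river: ρ → (2,8,-5)
river: ρ → (-5,2,5)
river: ρ → (5,8,-2)
river: ρ → (-2,8,5)
closes: descent 1, river 6
min |a| on river = 2

2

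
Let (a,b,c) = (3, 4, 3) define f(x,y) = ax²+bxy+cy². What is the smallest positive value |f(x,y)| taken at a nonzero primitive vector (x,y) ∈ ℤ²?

translate: b→-2 (≡4 mod 6), so (3,4,3)→(3,-2,2)
flip: (3,-2,2)→(2,2,3)
reduced (well bottom): (2,2,3) with a≤c, −a<b≤a
well minimum = a = 2

2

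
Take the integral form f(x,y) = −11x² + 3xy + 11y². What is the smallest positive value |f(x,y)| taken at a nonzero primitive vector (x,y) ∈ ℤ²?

river: ρ → (11,19,-3)
river: ρ → (-3,17,17)
river: ρ → (17,17,-3)
river: ρ → (-3,19,11)
river: ρ → (11,3,-11)
river: ρ → (-11,19,3)
river: ρ → (3,17,-17)
river: ρ → (-17,17,3)
river: ρ → (3,19,-11)
river: ρ → (-11,3,11)
closes: descent 0, river 10
min |a| on river = 3

3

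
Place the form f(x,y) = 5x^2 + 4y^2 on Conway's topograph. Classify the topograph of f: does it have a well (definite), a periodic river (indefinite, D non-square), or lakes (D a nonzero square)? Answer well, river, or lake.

D = b²−4ac = 0² − 4·5·4 = -80
D < 0 ⇒ definite ⇒ every region one sign ⇒ single well

well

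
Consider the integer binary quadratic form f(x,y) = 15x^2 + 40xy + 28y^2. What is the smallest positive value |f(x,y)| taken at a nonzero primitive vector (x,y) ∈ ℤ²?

translate: b→10 (≡40 mod 30), so (15,40,28)→(15,10,3)
flip: (15,10,3)→(3,-10,15)
translate: b→2 (≡-10 mod 6), so (3,-10,15)→(3,2,7)
reduced (well bottom): (3,2,7) with a≤c, −a<b≤a
well minimum = a = 3

3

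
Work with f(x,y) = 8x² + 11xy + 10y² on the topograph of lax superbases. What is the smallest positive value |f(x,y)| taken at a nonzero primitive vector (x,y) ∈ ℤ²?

translate: b→-5 (≡11 mod 16), so (8,11,10)→(8,-5,7)
flip: (8,-5,7)→(7,5,8)
reduced (well bottom): (7,5,8) with a≤c, −a<b≤a
well minimum = a = 7

7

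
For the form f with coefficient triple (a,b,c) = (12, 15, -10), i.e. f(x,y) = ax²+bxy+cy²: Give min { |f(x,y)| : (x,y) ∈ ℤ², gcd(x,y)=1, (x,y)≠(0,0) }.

river: ρ → (-10,25,2)
river: ρ → (2,23,-22)
river: ρ → (-22,21,3)
river: ρ → (3,21,-22)
river: ρ → (-22,23,2)
river: ρ → (2,25,-10)
river: ρ → (-10,15,12)
river: ρ → (12,9,-13)
river: ρ → (-13,17,8)
river: ρ → (8,15,-15)
river: ρ → (-15,15,8)
river: ρ → (8,17,-13)
river: ρ → (-13,9,12)
river: ρ → (12,15,-10)
closes: descent 0, river 14
min |a| on river = 2

2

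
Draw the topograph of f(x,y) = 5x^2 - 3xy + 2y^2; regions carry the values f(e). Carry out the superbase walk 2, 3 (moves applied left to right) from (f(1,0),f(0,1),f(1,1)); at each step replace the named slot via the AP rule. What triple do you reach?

start (5,2,4) = (f(1,0),f(0,1),f(1,1))
replace slot 2: 2·(5+4) − 2 = 16 → (5,16,4)
replace slot 3: 2·(5+16) − 4 = 38 → (5,16,38)

5,16,38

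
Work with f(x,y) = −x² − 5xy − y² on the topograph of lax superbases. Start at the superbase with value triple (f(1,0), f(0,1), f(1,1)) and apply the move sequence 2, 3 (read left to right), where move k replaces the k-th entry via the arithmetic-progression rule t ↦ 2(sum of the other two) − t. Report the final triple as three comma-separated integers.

start (-1,-1,-7) = (f(1,0),f(0,1),f(1,1))
replace slot 2: 2·((-1)+(-7)) − (-1) = -15 → (-1,-15,-7)
replace slot 3: 2·((-1)+(-15)) − (-7) = -25 → (-1,-15,-25)

-1,-15,-25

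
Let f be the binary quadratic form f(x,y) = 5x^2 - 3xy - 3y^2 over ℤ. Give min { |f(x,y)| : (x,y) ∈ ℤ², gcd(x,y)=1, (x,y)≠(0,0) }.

descent: ρ → (-3,3,5)  [lands on river]
river: ρ → (5,7,-1)
river: ρ → (-1,7,5)
river: ρ → (5,3,-3)
closes: descent 1, river 4
min |a| on river = 1

1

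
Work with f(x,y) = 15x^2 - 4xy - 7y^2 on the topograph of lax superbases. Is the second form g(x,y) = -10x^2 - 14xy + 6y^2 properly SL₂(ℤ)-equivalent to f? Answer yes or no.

D₁ = 436, D₂ = 436
river cycle of f (length 30): (-7, 18, 4), (4, 14, -15), (-15, 16, 3), (3, 20, -3), (-3, 16, 15), (15, 14, -4), (-4, 18, 7), (7, 10, -12), (-12, 14, 5), (5, 16, -9), … (20 more)
river cycle of g (length 14): (6, 14, -10), (-10, 6, 10), (10, 14, -6), (-6, 10, 14), (14, 18, -2), (-2, 18, 14), (14, 10, -6), (-6, 14, 10), (10, 6, -10), (-10, 14, 6), … (4 more)
cycles differ ⇒ inequivalent

no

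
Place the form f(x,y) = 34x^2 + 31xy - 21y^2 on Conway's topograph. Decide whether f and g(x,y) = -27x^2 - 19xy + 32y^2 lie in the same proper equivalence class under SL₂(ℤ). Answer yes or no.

D₁ = 3817, D₂ = 3817
river cycle of f (length 72): (-21, 53, 12), (12, 43, -41), (-41, 39, 14), (14, 45, -32), (-32, 19, 27), (27, 35, -24), (-24, 61, 1), (1, 61, -24), (-24, 35, 27), (27, 19, -32), … (62 more)
river cycle of g (length 72): (32, 19, -27), (-27, 35, 24), (24, 61, -1), (-1, 61, 24), (24, 35, -27), (-27, 19, 32), (32, 45, -14), (-14, 39, 41), (41, 43, -12), (-12, 53, 21), … (62 more)
cycles differ ⇒ inequivalent

no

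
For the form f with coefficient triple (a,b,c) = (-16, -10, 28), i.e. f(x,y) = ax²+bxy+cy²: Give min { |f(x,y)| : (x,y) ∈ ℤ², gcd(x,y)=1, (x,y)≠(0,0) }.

descent: ρ → (28,10,-16)
descent: ρ → (-16,22,22)  [lands on river]
river: ρ → (22,22,-16)
river: ρ → (-16,42,2)
river: ρ → (2,42,-16)
closes: descent 2, river 4
min |a| on river = 2

2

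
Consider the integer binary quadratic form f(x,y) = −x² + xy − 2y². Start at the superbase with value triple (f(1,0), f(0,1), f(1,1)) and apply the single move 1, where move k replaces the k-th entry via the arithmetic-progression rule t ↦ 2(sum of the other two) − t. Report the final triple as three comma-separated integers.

start (-1,-2,-2) = (f(1,0),f(0,1),f(1,1))
replace slot 1: 2·((-2)+(-2)) − (-1) = -7 → (-7,-2,-2)

-7,-2,-2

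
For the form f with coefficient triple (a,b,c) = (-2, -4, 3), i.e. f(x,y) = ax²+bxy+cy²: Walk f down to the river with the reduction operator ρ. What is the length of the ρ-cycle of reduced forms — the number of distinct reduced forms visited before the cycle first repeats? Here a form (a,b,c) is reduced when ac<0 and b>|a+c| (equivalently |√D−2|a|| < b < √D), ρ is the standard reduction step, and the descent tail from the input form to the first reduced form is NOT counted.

D = 40, ⌊√D⌋ = 6
descent: ρ → (3,4,-2)  [lands on river]
river: ρ → (-2,4,3)
river: ρ → (3,2,-3)
river: ρ → (-3,4,2)
river: ρ → (2,4,-3)
river: ρ → (-3,2,3)
ρ-cycle length = 6 (tail of 1 descent step not counted)

6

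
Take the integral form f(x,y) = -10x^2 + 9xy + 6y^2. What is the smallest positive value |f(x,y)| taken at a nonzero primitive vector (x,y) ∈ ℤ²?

river: ρ → (6,15,-4)
river: ρ → (-4,17,2)
river: ρ → (2,15,-12)
river: ρ → (-12,9,5)
river: ρ → (5,11,-10)
river: ρ → (-10,9,6)
closes: descent 0, river 6
min |a| on river = 2

2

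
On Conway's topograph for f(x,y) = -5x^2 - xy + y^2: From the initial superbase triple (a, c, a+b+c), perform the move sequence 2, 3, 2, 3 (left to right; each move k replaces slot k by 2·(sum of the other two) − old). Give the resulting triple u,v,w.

start (-5,1,-5) = (f(1,0),f(0,1),f(1,1))
replace slot 2: 2·((-5)+(-5)) − 1 = -21 → (-5,-21,-5)
replace slot 3: 2·((-5)+(-21)) − (-5) = -47 → (-5,-21,-47)
replace slot 2: 2·((-5)+(-47)) − (-21) = -83 → (-5,-83,-47)
replace slot 3: 2·((-5)+(-83)) − (-47) = -129 → (-5,-83,-129)

-5,-83,-129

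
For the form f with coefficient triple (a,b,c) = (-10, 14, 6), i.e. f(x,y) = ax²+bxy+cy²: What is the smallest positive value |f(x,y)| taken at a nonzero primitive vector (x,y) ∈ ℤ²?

river: ρ → (6,10,-14)
river: ρ → (-14,18,2)
river: ρ → (2,18,-14)
river: ρ → (-14,10,6)
river: ρ → (6,14,-10)
river: ρ → (-10,6,10)
river: ρ → (10,14,-6)
river: ρ → (-6,10,14)
river: ρ → (14,18,-2)
river: ρ → (-2,18,14)
river: ρ → (14,10,-6)
river: ρ → (-6,14,10)
river: ρ → (10,6,-10)
river: ρ → (-10,14,6)
closes: descent 0, river 14
min |a| on river = 2

2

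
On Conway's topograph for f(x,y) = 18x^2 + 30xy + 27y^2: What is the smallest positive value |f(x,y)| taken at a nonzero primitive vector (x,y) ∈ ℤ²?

translate: b→-6 (≡30 mod 36), so (18,30,27)→(18,-6,15)
flip: (18,-6,15)→(15,6,18)
reduced (well bottom): (15,6,18) with a≤c, −a<b≤a
well minimum = a = 15

15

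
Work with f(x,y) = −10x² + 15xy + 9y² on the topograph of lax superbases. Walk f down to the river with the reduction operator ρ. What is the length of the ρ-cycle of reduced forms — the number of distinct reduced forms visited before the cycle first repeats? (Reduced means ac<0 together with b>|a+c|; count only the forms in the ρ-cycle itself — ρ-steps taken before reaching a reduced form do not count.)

D = 585, ⌊√D⌋ = 24
river: ρ → (9,21,-4)
river: ρ → (-4,19,14)
river: ρ → (14,9,-9)
river: ρ → (-9,9,14)
river: ρ → (14,19,-4)
river: ρ → (-4,21,9)
river: ρ → (9,15,-10)
river: ρ → (-10,5,14)
river: ρ → (14,23,-1)
river: ρ → (-1,23,14)
river: ρ → (14,5,-10)
river: ρ → (-10,15,9)
ρ-cycle length = 12 (tail of 0 descent steps not counted)

12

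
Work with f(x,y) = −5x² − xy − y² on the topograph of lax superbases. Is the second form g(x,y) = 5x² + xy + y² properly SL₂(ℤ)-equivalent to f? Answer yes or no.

D₁ = -19, D₂ = -19
f is negative-definite; reduce −f:
−f: flip: (5,1,1)→(1,-1,5)
−f: translate: b→1 (≡-1 mod 2), so (1,-1,5)→(1,1,5)
−f: reduced (well bottom): (1,1,5) with a≤c, −a<b≤a
flip sign back: reduced form of f is (-1,-1,-5)
g: flip: (5,1,1)→(1,-1,5)
g: translate: b→1 (≡-1 mod 2), so (1,-1,5)→(1,1,5)
g: reduced (well bottom): (1,1,5) with a≤c, −a<b≤a
reduced forms (-1, -1, -5) vs (1, 1, 5) ⇒ inequivalent

no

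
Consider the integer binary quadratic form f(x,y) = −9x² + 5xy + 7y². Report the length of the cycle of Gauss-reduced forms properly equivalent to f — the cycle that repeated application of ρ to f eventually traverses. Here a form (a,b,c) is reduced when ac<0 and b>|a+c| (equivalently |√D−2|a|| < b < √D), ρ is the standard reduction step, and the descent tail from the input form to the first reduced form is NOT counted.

D = 277, ⌊√D⌋ = 16
river: ρ → (7,9,-7)
river: ρ → (-7,5,9)
river: ρ → (9,13,-3)
river: ρ → (-3,11,13)
river: ρ → (13,15,-1)
river: ρ → (-1,15,13)
river: ρ → (13,11,-3)
river: ρ → (-3,13,9)
river: ρ → (9,5,-7)
river: ρ → (-7,9,7)
river: ρ → (7,5,-9)
river: ρ → (-9,13,3)
river: ρ → (3,11,-13)
river: ρ → (-13,15,1)
river: ρ → (1,15,-13)
river: ρ → (-13,11,3)
river: ρ → (3,13,-9)
river: ρ → (-9,5,7)
ρ-cycle length = 18 (tail of 0 descent steps not counted)

18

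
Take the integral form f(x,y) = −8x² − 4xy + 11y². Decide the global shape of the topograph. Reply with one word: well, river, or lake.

D = b²−4ac = (-4)² − 4·(-8)·11 = 368
D > 0 non-square ⇒ indefinite ⇒ periodic river

river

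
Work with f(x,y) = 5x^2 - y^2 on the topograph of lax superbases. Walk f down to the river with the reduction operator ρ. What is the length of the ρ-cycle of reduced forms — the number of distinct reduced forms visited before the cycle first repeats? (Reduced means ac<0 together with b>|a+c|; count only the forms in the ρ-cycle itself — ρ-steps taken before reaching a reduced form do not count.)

D = 20, ⌊√D⌋ = 4
descent: ρ → (-1,4,1)  [lands on river]
river: ρ → (1,4,-1)
ρ-cycle length = 2 (tail of 1 descent step not counted)

2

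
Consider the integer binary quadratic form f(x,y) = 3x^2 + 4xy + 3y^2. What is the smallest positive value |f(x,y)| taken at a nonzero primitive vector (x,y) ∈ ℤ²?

translate: b→-2 (≡4 mod 6), so (3,4,3)→(3,-2,2)
flip: (3,-2,2)→(2,2,3)
reduced (well bottom): (2,2,3) with a≤c, −a<b≤a
well minimum = a = 2

2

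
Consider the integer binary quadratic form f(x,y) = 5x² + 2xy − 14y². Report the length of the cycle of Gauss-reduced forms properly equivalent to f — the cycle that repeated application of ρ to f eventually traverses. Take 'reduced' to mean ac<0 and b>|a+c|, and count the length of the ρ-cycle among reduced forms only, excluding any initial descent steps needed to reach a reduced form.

D = 284, ⌊√D⌋ = 16
descent: ρ → (-14,-2,5)
descent: ρ → (5,12,-7)  [lands on river]
river: ρ → (-7,16,1)
river: ρ → (1,16,-7)
river: ρ → (-7,12,5)
river: ρ → (5,8,-11)
river: ρ → (-11,14,2)
river: ρ → (2,14,-11)
river: ρ → (-11,8,5)
ρ-cycle length = 8 (tail of 2 descent steps not counted)

8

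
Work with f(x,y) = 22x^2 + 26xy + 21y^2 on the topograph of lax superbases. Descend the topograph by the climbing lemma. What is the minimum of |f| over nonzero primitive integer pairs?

translate: b→-18 (≡26 mod 44), so (22,26,21)→(22,-18,17)
flip: (22,-18,17)→(17,18,22)
translate: b→-16 (≡18 mod 34), so (17,18,22)→(17,-16,21)
reduced (well bottom): (17,-16,21) with a≤c, −a<b≤a
well minimum = a = 17

17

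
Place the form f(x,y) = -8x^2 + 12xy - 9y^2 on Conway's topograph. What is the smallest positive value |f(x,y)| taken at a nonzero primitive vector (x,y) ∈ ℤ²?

translate: b→4 (≡-12 mod 16), so (8,-12,9)→(8,4,5)
flip: (8,4,5)→(5,-4,8)
reduced (well bottom): (5,-4,8) with a≤c, −a<b≤a
well minimum |f| = |-5| = 5 (negative-definite)

5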